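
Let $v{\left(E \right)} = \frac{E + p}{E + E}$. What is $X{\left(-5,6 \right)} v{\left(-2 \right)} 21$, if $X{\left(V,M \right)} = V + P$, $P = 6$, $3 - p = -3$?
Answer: $-21$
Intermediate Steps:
$p = 6$ ($p = 3 - -3 = 3 + 3 = 6$)
$v{\left(E \right)} = \frac{6 + E}{2 E}$ ($v{\left(E \right)} = \frac{E + 6}{E + E} = \frac{6 + E}{2 E}$)
$X{\left(V,M \right)} = 6 + V$ ($X{\left(V,M \right)} = V + 6 = 6 + V$)
$X{\left(-5,6 \right)} v{\left(-2 \right)} 21 = \left(6 - 5\right) \frac{6 - 2}{2 \left(-2\right)} 21 = 1 \cdot \frac{1}{2} \left(- \frac{1}{2}\right) 4 \cdot 21 = 1 \left(-1\right) 21 = \left(-1\right) 21 = -21$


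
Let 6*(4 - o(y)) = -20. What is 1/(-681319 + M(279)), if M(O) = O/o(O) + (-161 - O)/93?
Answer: -2046/1393910513 ≈ -1.4678e-6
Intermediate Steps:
o(y) = 22/3 (o(y) = 4 - ⅙*(-20) = 4 + 10/3 = 22/3)
M(O) = -161/93 + 257*O/2046 (M(O) = O/(22/3) + (-161 - O)/93 = O*(3/22) + (-161 - O)*(1/93) = 3*O/22 + (-161/93 - O/93) = -161/93 + 257*O/2046)
1/(-681319 + M(279)) = 1/(-681319 + (-161/93 + (257/2046)*279)) = 1/(-681319 + (-161/93 + 771/22)) = 1/(-681319 + 68161/2046) = 1/(-1393910513/2046) = -2046/1393910513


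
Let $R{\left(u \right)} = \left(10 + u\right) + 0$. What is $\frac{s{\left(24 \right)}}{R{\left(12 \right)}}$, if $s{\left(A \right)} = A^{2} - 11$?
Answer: $\frac{565}{22} \approx 25.682$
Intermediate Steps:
$s{\left(A \right)} = -11 + A^{2}$
$R{\left(u \right)} = 10 + u$
$\frac{s{\left(24 \right)}}{R{\left(12 \right)}} = \frac{-11 + 24^{2}}{10 + 12} = \frac{-11 + 576}{22} = 565 \cdot \frac{1}{22} = \frac{565}{22}$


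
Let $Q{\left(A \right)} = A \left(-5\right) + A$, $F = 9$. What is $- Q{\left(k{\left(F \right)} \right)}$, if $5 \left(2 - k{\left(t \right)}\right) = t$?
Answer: $\frac{4}{5} \approx 0.8$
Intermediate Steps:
$k{\left(t \right)} = 2 - \frac{t}{5}$
$Q{\left(A \right)} = - 4 A$ ($Q{\left(A \right)} = - 5 A + A = - 4 A$)
$- Q{\left(k{\left(F \right)} \right)} = - \left(-4\right) \left(2 - \frac{9}{5}\right) = - \frac{-4}{5} = \left(-1\right) \left(- \frac{4}{5}\right) = \frac{4}{5}$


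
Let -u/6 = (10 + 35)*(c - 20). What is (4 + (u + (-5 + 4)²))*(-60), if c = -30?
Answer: -810300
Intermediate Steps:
u = 13500 (u = -6*(10 + 35)*(-30 - 20) = -270*(-50) = -6*(-2250) = 13500)
(4 + (u + (-5 + 4)²))*(-60) = (4 + (13500 + (-5 + 4)²))*(-60) = (4 + (13500 + (-1)²))*(-60) = (4 + (13500 + 1))*(-60) = (4 + 13501)*(-60) = 13505*(-60) = -810300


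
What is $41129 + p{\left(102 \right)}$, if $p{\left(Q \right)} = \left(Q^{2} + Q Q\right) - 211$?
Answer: $61726$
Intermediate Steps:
$p{\left(Q \right)} = -211 + 2 Q^{2}$ ($p{\left(Q \right)} = \left(Q^{2} + Q^{2}\right) - 211 = 2 Q^{2} - 211 = -211 + 2 Q^{2}$)
$41129 + p{\left(102 \right)} = 41129 - \left(211 - 2 \cdot 102^{2}\right) = 41129 + \left(-211 + 2 \cdot 10404\right) = 41129 + \left(-211 + 20808\right) = 41129 + 20597 = 61726$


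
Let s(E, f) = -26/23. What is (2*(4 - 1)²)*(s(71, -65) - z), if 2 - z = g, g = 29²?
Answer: 346878/23 ≈ 15082.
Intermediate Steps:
g = 841
z = -839 (z = 2 - 1*841 = 2 - 841 = -839)
s(E, f) = -26/23 (s(E, f) = -26*1/23 = -26/23)
(2*(4 - 1)²)*(s(71, -65) - z) = (2*(4 - 1)²)*(-26/23 - 1*(-839)) = (2*3²)*(-26/23 + 839) = (2*9)*(19271/23) = 18*(19271/23) = 346878/23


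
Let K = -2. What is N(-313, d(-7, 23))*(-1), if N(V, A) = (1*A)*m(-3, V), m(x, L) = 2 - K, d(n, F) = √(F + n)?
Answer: -16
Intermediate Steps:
m(x, L) = 4 (m(x, L) = 2 - 1*(-2) = 2 + 2 = 4)
N(V, A) = 4*A (N(V, A) = (1*A)*4 = A*4 = 4*A)
N(-313, d(-7, 23))*(-1) = (4*√(23 - 7))*(-1) = (4*√16)*(-1) = (4*4)*(-1) = 16*(-1) = -16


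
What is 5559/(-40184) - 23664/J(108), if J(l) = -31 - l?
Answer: 950141475/5585576 ≈ 170.11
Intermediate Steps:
5559/(-40184) - 23664/J(108) = 5559/(-40184) - 23664/(-31 - 1*108) = 5559*(-1/40184) - 23664/(-31 - 108) = -5559/40184 - 23664/(-139) = -5559/40184 - 23664*(-1/139) = -5559/40184 + 23664/139 = 950141475/5585576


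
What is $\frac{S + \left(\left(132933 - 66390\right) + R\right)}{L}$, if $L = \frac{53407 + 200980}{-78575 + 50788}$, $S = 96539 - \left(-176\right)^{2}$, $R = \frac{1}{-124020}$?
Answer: $- \frac{455256264888653}{31549075740} \approx -14430.0$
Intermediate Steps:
$R = - \frac{1}{124020} \approx -8.0632 \cdot 10^{-6}$
$S = 65563$ ($S = 96539 - 30976 = 65563$)
$L = - \frac{254387}{27787}$ ($L = \frac{254387}{-27787} = 254387 \left(- \frac{1}{27787}\right) = - \frac{254387}{27787} \approx -9.1549$)
$\frac{S + \left(\left(132933 - 66390\right) + R\right)}{L} = \frac{65563 + \left(\left(132933 - 66390\right) - \frac{1}{124020}\right)}{- \frac{254387}{27787}} = \left(65563 + \left(66543 - \frac{1}{124020}\right)\right) \left(- \frac{27787}{254387}\right) = \left(65563 + \frac{8252662859}{124020}\right) \left(- \frac{27787}{254387}\right) = \frac{16383786119}{124020} \left(- \frac{27787}{254387}\right) = - \frac{455256264888653}{31549075740}$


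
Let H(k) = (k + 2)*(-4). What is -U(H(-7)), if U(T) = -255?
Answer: 255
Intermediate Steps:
H(k) = -8 - 4*k (H(k) = (2 + k)*(-4) = -8 - 4*k)
-U(H(-7)) = -1*(-255) = 255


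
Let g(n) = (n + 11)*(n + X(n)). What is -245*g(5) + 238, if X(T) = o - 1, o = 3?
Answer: -27202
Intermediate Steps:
X(T) = 2 (X(T) = 3 - 1 = 2)
g(n) = (2 + n)*(11 + n) (g(n) = (n + 11)*(n + 2) = (11 + n)*(2 + n) = (2 + n)*(11 + n))
-245*g(5) + 238 = -245*(22 + 5² + 13*5) + 238 = -245*(22 + 25 + 65) + 238 = -245*112 + 238 = -27440 + 238 = -27202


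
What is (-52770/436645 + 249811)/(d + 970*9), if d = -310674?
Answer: -21815734265/26368467576 ≈ -0.82734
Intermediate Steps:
(-52770/436645 + 249811)/(d + 970*9) = (-52770/436645 + 249811)/(-310674 + 970*9) = (-52770*1/436645 + 249811)/(-310674 + 8730) = (-10554/87329 + 249811)/(-301944) = (21815734265/87329)*(-1/301944) = -21815734265/26368467576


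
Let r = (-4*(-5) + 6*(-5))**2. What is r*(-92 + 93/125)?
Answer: -45628/5 ≈ -9125.6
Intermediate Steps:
r = 100 (r = (20 - 30)**2 = (-10)**2 = 100)
r*(-92 + 93/125) = 100*(-92 + 93/125) = 100*(-11407/125) = -45628/5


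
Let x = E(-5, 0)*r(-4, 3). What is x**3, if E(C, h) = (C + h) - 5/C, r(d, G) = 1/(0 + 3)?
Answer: -64/27 ≈ -2.3704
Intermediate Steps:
r(d, G) = 1/3
E(C, h) = C + h - 5/C
x = -4/3 (x = (-5 + 0 - 5/(-5))*(1/3) = (-5 + 0 - 5*(-1/5))*(1/3) = (-5 + 0 + 1)*(1/3) = -4*1/3 = -4/3 ≈ -1.3333)
x**3 = (-4/3)**3 = -64/27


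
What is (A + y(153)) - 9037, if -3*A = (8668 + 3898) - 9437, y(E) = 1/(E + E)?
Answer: -3084479/306 ≈ -10080.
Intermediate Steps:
y(E) = 1/(2*E)
A = -1043 (A = -((8668 + 3898) - 9437)/3 = -(12566 - 9437)/3 = -⅓*3129 = -1043)
(A + y(153)) - 9037 = (-1043 + (½)/153) - 9037 = (-1043 + (½)*(1/153)) - 9037 = (-1043 + 1/306) - 9037 = -319157/306 - 9037 = -3084479/306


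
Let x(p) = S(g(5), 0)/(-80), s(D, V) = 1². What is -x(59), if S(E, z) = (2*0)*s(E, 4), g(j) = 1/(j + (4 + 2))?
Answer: 0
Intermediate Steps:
s(D, V) = 1
g(j) = 1/(6 + j) (g(j) = 1/(j + 6) = 1/(6 + j))
S(E, z) = 0 (S(E, z) = (2*0)*1 = 0*1 = 0)
x(p) = 0 (x(p) = 0/(-80) = 0*(-1/80) = 0)
-x(59) = -1*0 = 0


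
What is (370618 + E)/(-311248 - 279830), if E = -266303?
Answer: -104315/591078 ≈ -0.17648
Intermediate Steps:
(370618 + E)/(-311248 - 279830) = (370618 - 266303)/(-311248 - 279830) = 104315/(-591078) = 104315*(-1/591078) = -104315/591078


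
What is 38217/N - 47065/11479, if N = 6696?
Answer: 41181901/25621128 ≈ 1.6073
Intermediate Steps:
38217/N - 47065/11479 = 38217/6696 - 47065/11479 = 38217*(1/6696) - 47065*1/11479 = 12739/2232 - 47065/11479 = 41181901/25621128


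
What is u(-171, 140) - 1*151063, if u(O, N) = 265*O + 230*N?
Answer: -164178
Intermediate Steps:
u(O, N) = 230*N + 265*O
u(-171, 140) - 1*151063 = (230*140 + 265*(-171)) - 1*151063 = (32200 - 45315) - 151063 = -13115 - 151063 = -164178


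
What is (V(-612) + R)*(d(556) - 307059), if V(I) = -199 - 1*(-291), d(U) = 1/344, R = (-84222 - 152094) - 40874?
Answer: 14634694643955/172 ≈ 8.5085e+10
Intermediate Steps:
R = -277190 (R = -236316 - 40874 = -277190)
d(U) = 1/344
V(I) = 92 (V(I) = -199 + 291 = 92)
(V(-612) + R)*(d(556) - 307059) = (92 - 277190)*(1/344 - 307059) = -277098*(-105628295/344) = 14634694643955/172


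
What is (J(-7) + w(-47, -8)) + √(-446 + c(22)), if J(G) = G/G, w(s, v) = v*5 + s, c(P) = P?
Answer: -86 + 2*I*√106 ≈ -86.0 + 20.591*I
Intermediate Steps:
w(s, v) = s + 5*v (w(s, v) = 5*v + s = s + 5*v)
J(G) = 1
(J(-7) + w(-47, -8)) + √(-446 + c(22)) = (1 + (-47 + 5*(-8))) + √(-446 + 22) = (1 + (-47 - 40)) + √(-424) = (1 - 87) + 2*I*√106 = -86 + 2*I*√106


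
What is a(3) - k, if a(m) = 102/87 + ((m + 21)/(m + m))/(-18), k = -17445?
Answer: 4553393/261 ≈ 17446.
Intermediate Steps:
a(m) = 34/29 - (21 + m)/(36*m) (a(m) = 102*(1/87) + ((21 + m)/((2*m)))*(-1/18) = 34/29 + ((21 + m)*(1/(2*m)))*(-1/18) = 34/29 + ((21 + m)/(2*m))*(-1/18) = 34/29 - (21 + m)/(36*m))
a(3) - k = (1/1044)*(-609 + 1195*3)/3 - 1*(-17445) = (1/1044)*(⅓)*(-609 + 3585) + 17445 = (1/1044)*(⅓)*2976 + 17445 = 248/261 + 17445 = 4553393/261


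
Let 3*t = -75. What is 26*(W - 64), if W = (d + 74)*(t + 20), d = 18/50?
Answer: -56654/5 ≈ -11331.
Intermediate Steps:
t = -25 (t = (⅓)*(-75) = -25)
d = 9/25 (d = 18*(1/50) = 9/25 ≈ 0.36000)
W = -1859/5 (W = (9/25 + 74)*(-25 + 20) = (1859/25)*(-5) = -1859/5 ≈ -371.80)
26*(W - 64) = 26*(-1859/5 - 64) = 26*(-2179/5) = -56654/5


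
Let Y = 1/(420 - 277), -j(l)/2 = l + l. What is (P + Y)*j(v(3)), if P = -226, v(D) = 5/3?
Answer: 646340/429 ≈ 1506.6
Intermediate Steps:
v(D) = 5/3 (v(D) = 5*(⅓) = 5/3)
j(l) = -4*l (j(l) = -2*(l + l) = -4*l)
Y = 1/143 ≈ 0.0069930
(P + Y)*j(v(3)) = (-226 + 1/143)*(-4*5/3) = -32317/143*(-20/3) = 646340/429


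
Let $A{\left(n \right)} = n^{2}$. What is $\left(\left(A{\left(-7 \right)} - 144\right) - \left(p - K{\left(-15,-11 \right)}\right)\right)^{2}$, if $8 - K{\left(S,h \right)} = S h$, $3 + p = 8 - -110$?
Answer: $134689$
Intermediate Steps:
$p = 115$ ($p = -3 + \left(8 - -110\right) = -3 + \left(8 + 110\right) = -3 + 118 = 115$)
$K{\left(S,h \right)} = 8 - S h$
$\left(\left(A{\left(-7 \right)} - 144\right) - \left(p - K{\left(-15,-11 \right)}\right)\right)^{2} = \left(\left(\left(-7\right)^{2} - 144\right) + \left(\left(8 - \left(-15\right) \left(-11\right)\right) - 115\right)\right)^{2} = \left(\left(49 - 144\right) + \left(\left(8 - 165\right) - 115\right)\right)^{2} = \left(-95 - 272\right)^{2} = \left(-367\right)^{2} = 134689$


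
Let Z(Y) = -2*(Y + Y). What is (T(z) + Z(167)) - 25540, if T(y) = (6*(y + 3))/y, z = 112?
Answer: -1467303/56 ≈ -26202.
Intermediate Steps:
Z(Y) = -4*Y
T(y) = (18 + 6*y)/y (T(y) = (6*(3 + y))/y = (18 + 6*y)/y)
(T(z) + Z(167)) - 25540 = ((6 + 18/112) - 4*167) - 25540 = ((6 + 18*(1/112)) - 668) - 25540 = ((6 + 9/56) - 668) - 25540 = (345/56 - 668) - 25540 = -37063/56 - 25540 = -1467303/56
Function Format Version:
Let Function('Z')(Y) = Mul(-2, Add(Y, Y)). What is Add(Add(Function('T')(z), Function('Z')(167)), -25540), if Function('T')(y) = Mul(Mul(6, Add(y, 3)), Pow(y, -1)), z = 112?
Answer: Rational(-1467303, 56) ≈ -26202.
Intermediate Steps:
Function('Z')(Y) = Mul(-4, Y) (Function('Z')(Y) = Mul(-2, Mul(2, Y)) = Mul(-4, Y))
Function('T')(y) = Mul(Pow(y, -1), Add(18, Mul(6, y))) (Function('T')(y) = Mul(Mul(6, Add(3, y)), Pow(y, -1)) = Mul(Add(18, Mul(6, y)), Pow(y, -1)) = Mul(Pow(y, -1), Add(18, Mul(6, y))))
Add(Add(Function('T')(z), Function('Z')(167)), -25540) = Add(Add(Add(6, Mul(18, Pow(112, -1))), Mul(-4, 167)), -25540) = Add(Add(Add(6, Mul(18, Rational(1, 112))), -668), -25540) = Add(Add(Add(6, Rational(9, 56)), -668), -25540) = Add(Add(Rational(345, 56), -668), -25540) = Add(Rational(-37063, 56), -25540) = Rational(-1467303, 56)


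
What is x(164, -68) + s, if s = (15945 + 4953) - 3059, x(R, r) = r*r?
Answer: 22463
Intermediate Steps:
x(R, r) = r²
s = 17839 (s = 20898 - 3059 = 17839)
x(164, -68) + s = (-68)² + 17839 = 4624 + 17839 = 22463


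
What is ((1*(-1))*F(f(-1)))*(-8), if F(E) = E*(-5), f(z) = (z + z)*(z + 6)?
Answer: 400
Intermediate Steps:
f(z) = 2*z*(6 + z) (f(z) = (2*z)*(6 + z) = 2*z*(6 + z))
F(E) = -5*E
((1*(-1))*F(f(-1)))*(-8) = ((1*(-1))*(-10*(-1)*(6 - 1)))*(-8) = -(-5)*2*(-1)*5*(-8) = -(-5)*(-10)*(-8) = -1*50*(-8) = -50*(-8) = 400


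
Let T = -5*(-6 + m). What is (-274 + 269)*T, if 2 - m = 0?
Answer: -100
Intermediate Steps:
m = 2 (m = 2 - 1*0 = 2 + 0 = 2)
T = 20 (T = -5*(-6 + 2) = -5*(-4) = 20)
(-274 + 269)*T = (-274 + 269)*20 = -5*20 = -100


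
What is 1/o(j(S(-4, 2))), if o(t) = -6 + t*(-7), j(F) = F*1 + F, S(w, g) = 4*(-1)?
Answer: 1/50 ≈ 0.020000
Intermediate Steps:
S(w, g) = -4
j(F) = 2*F (j(F) = F + F = 2*F)
o(t) = -6 - 7*t
1/o(j(S(-4, 2))) = 1/(-6 - 14*(-4)) = 1/(-6 - 7*(-8)) = 1/(-6 + 56) = 1/50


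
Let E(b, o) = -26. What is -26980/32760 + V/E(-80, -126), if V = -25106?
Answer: 1580329/1638 ≈ 964.79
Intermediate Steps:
-26980/32760 + V/E(-80, -126) = -26980/32760 - 25106/(-26) = -26980*1/32760 - 25106*(-1/26) = -1349/1638 + 12553/13 = 1580329/1638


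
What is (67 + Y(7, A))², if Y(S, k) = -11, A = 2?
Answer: 3136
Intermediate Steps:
(67 + Y(7, A))² = (67 - 11)² = 56² = 3136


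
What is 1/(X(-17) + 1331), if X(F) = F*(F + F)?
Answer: 1/1909 ≈ 0.00052383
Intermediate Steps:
X(F) = 2*F² (X(F) = F*(2*F) = 2*F²)
1/(X(-17) + 1331) = 1/(2*(-17)² + 1331) = 1/(2*289 + 1331) = 1/(578 + 1331) = 1/1909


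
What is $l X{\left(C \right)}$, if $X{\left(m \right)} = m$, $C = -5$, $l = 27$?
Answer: $-135$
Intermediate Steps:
$l X{\left(C \right)} = 27 \left(-5\right) = -135$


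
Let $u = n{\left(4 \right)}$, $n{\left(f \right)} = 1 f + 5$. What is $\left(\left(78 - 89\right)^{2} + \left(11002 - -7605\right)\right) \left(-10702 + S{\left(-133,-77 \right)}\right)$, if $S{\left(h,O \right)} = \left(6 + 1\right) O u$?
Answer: $-291276584$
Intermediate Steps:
$n{\left(f \right)} = 5 + f$ ($n{\left(f \right)} = f + 5 = 5 + f$)
$u = 9$ ($u = 5 + 4 = 9$)
$S{\left(h,O \right)} = 63 O$ ($S{\left(h,O \right)} = \left(6 + 1\right) O 9 = 7 O 9 = 63 O$)
$\left(\left(78 - 89\right)^{2} + \left(11002 - -7605\right)\right) \left(-10702 + S{\left(-133,-77 \right)}\right) = \left(\left(78 - 89\right)^{2} + \left(11002 - -7605\right)\right) \left(-10702 + 63 \left(-77\right)\right) = \left(\left(-11\right)^{2} + \left(11002 + 7605\right)\right) \left(-10702 - 4851\right) = \left(121 + 18607\right) \left(-15553\right) = 18728 \left(-15553\right) = -291276584$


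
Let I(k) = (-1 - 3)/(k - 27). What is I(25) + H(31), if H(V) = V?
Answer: 33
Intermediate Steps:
I(k) = -4/(-27 + k)
I(25) + H(31) = -4/(-27 + 25) + 31 = -4/(-2) + 31 = -4*(-½) + 31 = 2 + 31 = 33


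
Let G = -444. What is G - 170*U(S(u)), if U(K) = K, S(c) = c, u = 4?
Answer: -1124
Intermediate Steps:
G - 170*U(S(u)) = -444 - 170*4 = -444 - 680 = -1124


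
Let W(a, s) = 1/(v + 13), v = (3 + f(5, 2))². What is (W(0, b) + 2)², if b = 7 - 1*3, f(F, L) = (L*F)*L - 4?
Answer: 561001/139876 ≈ 4.0107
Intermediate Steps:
f(F, L) = -4 + F*L² (f(F, L) = (F*L)*L - 4 = F*L² - 4 = -4 + F*L²)
v = 361 (v = (3 + (-4 + 5*2²))² = (3 + (-4 + 5*4))² = (3 + (-4 + 20))² = (3 + 16)² = 19² = 361)
b = 4 (b = 7 - 3 = 4)
W(a, s) = 1/374 (W(a, s) = 1/(361 + 13) = 1/374)
(W(0, b) + 2)² = (1/374 + 2)² = (749/374)² = 561001/139876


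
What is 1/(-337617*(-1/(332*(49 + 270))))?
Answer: 105908/337617 ≈ 0.31369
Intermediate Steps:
1/(-337617*(-1/(332*(49 + 270)))) = 1/(-337617/(319*(-332))) = 1/(-337617/(-105908)) = 1/(-337617*(-1/105908)) = 1/(337617/105908) = 105908/337617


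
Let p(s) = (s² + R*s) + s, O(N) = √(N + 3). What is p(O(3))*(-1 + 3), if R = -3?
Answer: 12 - 4*√6 ≈ 2.2020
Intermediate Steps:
O(N) = √(3 + N)
p(s) = s² - 2*s (p(s) = (s² - 3*s) + s = s² - 2*s)
p(O(3))*(-1 + 3) = (√(3 + 3)*(-2 + √(3 + 3)))*(-1 + 3) = (√6*(-2 + √6))*2 = 2*√6*(-2 + √6)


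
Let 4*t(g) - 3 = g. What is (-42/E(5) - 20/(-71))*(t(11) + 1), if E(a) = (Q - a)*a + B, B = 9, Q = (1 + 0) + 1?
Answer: 4653/142 ≈ 32.768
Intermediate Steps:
Q = 2 (Q = 1 + 1 = 2)
t(g) = 3/4 + g/4
E(a) = 9 + a*(2 - a) (E(a) = (2 - a)*a + 9 = a*(2 - a) + 9 = 9 + a*(2 - a))
(-42/E(5) - 20/(-71))*(t(11) + 1) = (-42/(9 - 1*5**2 + 2*5) - 20/(-71))*((3/4 + (1/4)*11) + 1) = (-42/(9 - 1*25 + 10) - 20*(-1/71))*((3/4 + 11/4) + 1) = (-42/(9 - 25 + 10) + 20/71)*(7/2 + 1) = (-42/(-6) + 20/71)*(9/2) = (-42*(-1/6) + 20/71)*(9/2) = (7 + 20/71)*(9/2) = (517/71)*(9/2) = 4653/142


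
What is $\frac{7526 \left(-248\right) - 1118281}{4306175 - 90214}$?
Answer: $- \frac{2984729}{4215961} \approx -0.70796$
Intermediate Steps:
$\frac{7526 \left(-248\right) - 1118281}{4306175 - 90214} = \frac{-1866448 - 1118281}{4215961} = \left(-2984729\right) \frac{1}{4215961} = - \frac{2984729}{4215961}$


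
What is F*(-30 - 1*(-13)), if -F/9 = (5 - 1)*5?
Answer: 3060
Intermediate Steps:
F = -180 (F = -9*(5 - 1)*5 = -36*5 = -9*20 = -180)
F*(-30 - 1*(-13)) = -180*(-30 - 1*(-13)) = -180*(-30 + 13) = -180*(-17) = 3060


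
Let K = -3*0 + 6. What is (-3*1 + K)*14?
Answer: 42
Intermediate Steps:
K = 6 (K = 0 + 6 = 6)
(-3*1 + K)*14 = (-3*1 + 6)*14 = (-3 + 6)*14 = 3*14 = 42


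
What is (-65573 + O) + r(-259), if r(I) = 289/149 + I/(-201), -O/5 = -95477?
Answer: 12333454268/29949 ≈ 4.1182e+5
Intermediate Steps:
O = 477385 (O = -5*(-95477) = 477385)
r(I) = 289/149 - I/201 (r(I) = 289*(1/149) + I*(-1/201) = 289/149 - I/201)
(-65573 + O) + r(-259) = (-65573 + 477385) + (289/149 - 1/201*(-259)) = 411812 + (289/149 + 259/201) = 411812 + 96680/29949 = 12333454268/29949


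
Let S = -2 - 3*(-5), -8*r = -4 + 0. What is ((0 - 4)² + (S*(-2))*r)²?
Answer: 9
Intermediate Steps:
r = ½ (r = -(-4 + 0)/8 = -⅛*(-4) = ½ ≈ 0.50000)
S = 13 (S = -2 + 15 = 13)
((0 - 4)² + (S*(-2))*r)² = ((0 - 4)² + (13*(-2))*(½))² = ((-4)² - 26*½)² = (16 - 13)² = 3² = 9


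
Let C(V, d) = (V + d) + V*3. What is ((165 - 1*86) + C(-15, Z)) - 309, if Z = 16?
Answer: -274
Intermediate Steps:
C(V, d) = d + 4*V (C(V, d) = (V + d) + 3*V = d + 4*V)
((165 - 1*86) + C(-15, Z)) - 309 = ((165 - 1*86) + (16 + 4*(-15))) - 309 = ((165 - 86) + (16 - 60)) - 309 = (79 - 44) - 309 = 35 - 309 = -274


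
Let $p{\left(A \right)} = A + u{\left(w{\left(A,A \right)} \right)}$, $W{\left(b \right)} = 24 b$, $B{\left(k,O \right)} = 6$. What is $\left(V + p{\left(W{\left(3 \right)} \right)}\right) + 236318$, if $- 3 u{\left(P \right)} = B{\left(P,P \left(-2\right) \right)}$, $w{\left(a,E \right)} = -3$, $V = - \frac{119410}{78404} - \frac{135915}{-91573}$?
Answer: $\frac{848596080591313}{3589844746} \approx 2.3639 \cdot 10^{5}$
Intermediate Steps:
$V = - \frac{139226135}{3589844746}$ ($V = \left(-119410\right) \frac{1}{78404} - - \frac{135915}{91573} = - \frac{59705}{39202} + \frac{135915}{91573} = - \frac{139226135}{3589844746} \approx -0.038783$)
$u{\left(P \right)} = -2$ ($u{\left(P \right)} = \left(- \frac{1}{3}\right) 6 = -2$)
$p{\left(A \right)} = -2 + A$ ($p{\left(A \right)} = A - 2 = -2 + A$)
$\left(V + p{\left(W{\left(3 \right)} \right)}\right) + 236318 = \left(- \frac{139226135}{3589844746} + \left(-2 + 24 \cdot 3\right)\right) + 236318 = \left(- \frac{139226135}{3589844746} + \left(-2 + 72\right)\right) + 236318 = \left(- \frac{139226135}{3589844746} + 70\right) + 236318 = \frac{251149906085}{3589844746} + 236318 = \frac{848596080591313}{3589844746}$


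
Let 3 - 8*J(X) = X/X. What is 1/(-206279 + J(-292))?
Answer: -4/825115 ≈ -4.8478e-6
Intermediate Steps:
J(X) = 1/4 (J(X) = 3/8 - X/(8*X) = 3/8 - 1/8*1 = 3/8 - 1/8 = 1/4)
1/(-206279 + J(-292)) = 1/(-206279 + 1/4) = 1/(-825115/4) = -4/825115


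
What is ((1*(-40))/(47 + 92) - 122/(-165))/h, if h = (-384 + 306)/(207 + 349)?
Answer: -20716/6435 ≈ -3.2193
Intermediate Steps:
h = -39/278 (h = -78/556 = -78*1/556 = -39/278 ≈ -0.14029)
((1*(-40))/(47 + 92) - 122/(-165))/h = ((1*(-40))/(47 + 92) - 122/(-165))/(-39/278) = (-40/139 - 122*(-1/165))*(-278/39) = (-40*1/139 + 122/165)*(-278/39) = (-40/139 + 122/165)*(-278/39) = (10358/22935)*(-278/39) = -20716/6435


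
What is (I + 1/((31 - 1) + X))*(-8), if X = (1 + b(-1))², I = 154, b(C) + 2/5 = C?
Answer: -464564/377 ≈ -1232.3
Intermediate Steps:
b(C) = -⅖ + C
X = 4/25 (X = (1 + (-⅖ - 1))² = (1 - 7/5)² = (-⅖)² = 4/25 ≈ 0.16000)
(I + 1/((31 - 1) + X))*(-8) = (154 + 1/((31 - 1) + 4/25))*(-8) = (154 + 1/(30 + 4/25))*(-8) = (154 + 1/(754/25))*(-8) = (154 + 25/754)*(-8) = (116141/754)*(-8) = -464564/377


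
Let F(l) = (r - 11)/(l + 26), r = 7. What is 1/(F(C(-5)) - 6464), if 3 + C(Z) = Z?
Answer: -9/58178 ≈ -0.00015470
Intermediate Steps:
C(Z) = -3 + Z
F(l) = -4/(26 + l) (F(l) = (7 - 11)/(l + 26) = -4/(26 + l))
1/(F(C(-5)) - 6464) = 1/(-4/(26 + (-3 - 5)) - 6464) = 1/(-4/(26 - 8) - 6464) = 1/(-4/18 - 6464) = 1/(-4*1/18 - 6464) = 1/(-2/9 - 6464) = 1/(-58178/9) = -9/58178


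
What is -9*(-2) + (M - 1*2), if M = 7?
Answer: 23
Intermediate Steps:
-9*(-2) + (M - 1*2) = -9*(-2) + (7 - 1*2) = 18 + (7 - 2) = 18 + 5 = 23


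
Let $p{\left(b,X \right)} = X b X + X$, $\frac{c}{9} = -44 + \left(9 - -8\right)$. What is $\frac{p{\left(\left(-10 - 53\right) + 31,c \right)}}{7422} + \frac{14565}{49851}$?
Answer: $- \frac{10455651859}{41110458} \approx -254.33$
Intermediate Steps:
$c = -243$ ($c = 9 \left(-44 + \left(9 - -8\right)\right) = 9 \left(-44 + \left(9 + 8\right)\right) = 9 \left(-44 + 17\right) = 9 \left(-27\right) = -243$)
$p{\left(b,X \right)} = X + b X^{2}$ ($p{\left(b,X \right)} = b X^{2} + X = X + b X^{2}$)
$\frac{p{\left(\left(-10 - 53\right) + 31,c \right)}}{7422} + \frac{14565}{49851} = \frac{\left(-243\right) \left(1 - 243 \left(\left(-10 - 53\right) + 31\right)\right)}{7422} + \frac{14565}{49851} = - 243 \left(1 - 243 \left(-63 + 31\right)\right) \frac{1}{7422} + 14565 \cdot \frac{1}{49851} = - 243 \left(1 - -7776\right) \frac{1}{7422} + \frac{4855}{16617} = - 243 \left(1 + 7776\right) \frac{1}{7422} + \frac{4855}{16617} = \left(-243\right) 7777 \cdot \frac{1}{7422} + \frac{4855}{16617} = \left(-1889811\right) \frac{1}{7422} + \frac{4855}{16617} = - \frac{629937}{2474} + \frac{4855}{16617} = - \frac{10455651859}{41110458}$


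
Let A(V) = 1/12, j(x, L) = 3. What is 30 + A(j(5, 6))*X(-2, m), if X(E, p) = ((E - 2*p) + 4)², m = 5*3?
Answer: 286/3 ≈ 95.333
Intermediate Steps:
A(V) = 1/12
m = 15
X(E, p) = (4 + E - 2*p)²
30 + A(j(5, 6))*X(-2, m) = 30 + (4 - 2 - 2*15)²/12 = 30 + (4 - 2 - 30)²/12 = 30 + (1/12)*(-28)² = 30 + (1/12)*784 = 30 + 196/3 = 286/3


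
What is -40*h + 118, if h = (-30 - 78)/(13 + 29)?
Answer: 1546/7 ≈ 220.86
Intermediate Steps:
h = -18/7 (h = -108/42 = -108*1/42 = -18/7 ≈ -2.5714)
-40*h + 118 = -40*(-18/7) + 118 = 720/7 + 118 = 1546/7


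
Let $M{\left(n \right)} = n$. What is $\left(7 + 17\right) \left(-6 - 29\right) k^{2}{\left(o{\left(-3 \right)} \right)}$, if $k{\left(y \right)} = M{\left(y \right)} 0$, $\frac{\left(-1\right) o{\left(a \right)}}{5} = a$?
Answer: $0$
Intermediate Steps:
$o{\left(a \right)} = - 5 a$
$k{\left(y \right)} = 0$ ($k{\left(y \right)} = y 0 = 0$)
$\left(7 + 17\right) \left(-6 - 29\right) k^{2}{\left(o{\left(-3 \right)} \right)} = \left(7 + 17\right) \left(-6 - 29\right) 0^{2} = 24 \left(-35\right) 0 = \left(-840\right) 0 = 0$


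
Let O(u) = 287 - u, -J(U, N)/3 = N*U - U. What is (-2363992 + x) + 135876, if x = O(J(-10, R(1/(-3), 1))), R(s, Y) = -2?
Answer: -2227739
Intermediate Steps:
J(U, N) = 3*U - 3*N*U (J(U, N) = -3*(N*U - U) = -3*(-U + N*U) = 3*U - 3*N*U)
x = 377 (x = 287 - 3*(-10)*(1 - 1*(-2)) = 287 - 3*(-10)*(1 + 2) = 287 - 3*(-10)*3 = 287 - 1*(-90) = 287 + 90 = 377)
(-2363992 + x) + 135876 = (-2363992 + 377) + 135876 = -2363615 + 135876 = -2227739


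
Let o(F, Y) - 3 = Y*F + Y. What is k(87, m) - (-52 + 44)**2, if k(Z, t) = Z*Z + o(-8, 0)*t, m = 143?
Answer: 7934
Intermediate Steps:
o(F, Y) = 3 + Y + F*Y (o(F, Y) = 3 + (Y*F + Y) = 3 + (F*Y + Y) = 3 + (Y + F*Y) = 3 + Y + F*Y)
k(Z, t) = Z**2 + 3*t (k(Z, t) = Z*Z + (3 + 0 - 8*0)*t = Z**2 + (3 + 0 + 0)*t = Z**2 + 3*t)
k(87, m) - (-52 + 44)**2 = (87**2 + 3*143) - (-52 + 44)**2 = (7569 + 429) - 1*(-8)**2 = 7998 - 1*64 = 7998 - 64 = 7934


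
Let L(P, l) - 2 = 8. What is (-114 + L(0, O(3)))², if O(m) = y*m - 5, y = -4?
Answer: 10816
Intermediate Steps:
O(m) = -5 - 4*m (O(m) = -4*m - 5 = -5 - 4*m)
L(P, l) = 10 (L(P, l) = 2 + 8 = 10)
(-114 + L(0, O(3)))² = (-114 + 10)² = (-104)² = 10816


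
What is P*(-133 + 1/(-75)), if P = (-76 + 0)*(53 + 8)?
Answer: 46248736/75 ≈ 6.1665e+5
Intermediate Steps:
P = -4636 (P = -76*61 = -4636)
P*(-133 + 1/(-75)) = -4636*(-133 + 1/(-75)) = -4636*(-133 - 1/75) = -4636*(-9976/75) = 46248736/75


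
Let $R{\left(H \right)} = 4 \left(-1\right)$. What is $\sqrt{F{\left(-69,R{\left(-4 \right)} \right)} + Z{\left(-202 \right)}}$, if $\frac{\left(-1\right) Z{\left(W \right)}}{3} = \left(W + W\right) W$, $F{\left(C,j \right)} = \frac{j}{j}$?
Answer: $i \sqrt{244823} \approx 494.8 i$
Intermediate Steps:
$R{\left(H \right)} = -4$
$F{\left(C,j \right)} = 1$
$Z{\left(W \right)} = - 6 W^{2}$ ($Z{\left(W \right)} = - 3 \left(W + W\right) W = - 3 \cdot 2 W W = - 3 \cdot 2 W^{2} = - 6 W^{2}$)
$\sqrt{F{\left(-69,R{\left(-4 \right)} \right)} + Z{\left(-202 \right)}} = \sqrt{1 - 6 \left(-202\right)^{2}} = \sqrt{1 - 244824} = \sqrt{-244823} = i \sqrt{244823}$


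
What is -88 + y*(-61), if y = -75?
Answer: 4487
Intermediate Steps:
-88 + y*(-61) = -88 - 75*(-61) = -88 + 4575 = 4487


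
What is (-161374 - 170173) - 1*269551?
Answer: -601098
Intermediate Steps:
(-161374 - 170173) - 1*269551 = -331547 - 269551 = -601098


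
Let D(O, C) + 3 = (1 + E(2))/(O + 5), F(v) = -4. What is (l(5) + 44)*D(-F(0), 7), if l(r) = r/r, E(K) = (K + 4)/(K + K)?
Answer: -245/2 ≈ -122.50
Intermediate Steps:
E(K) = (4 + K)/(2*K) (E(K) = (4 + K)/((2*K)) = (4 + K)*(1/(2*K)) = (4 + K)/(2*K))
l(r) = 1
D(O, C) = -3 + 5/(2*(5 + O)) (D(O, C) = -3 + (1 + (1/2)*(4 + 2)/2)/(O + 5) = -3 + (1 + (1/2)*(1/2)*6)/(5 + O) = -3 + (1 + 3/2)/(5 + O) = -3 + 5/(2*(5 + O)))
(l(5) + 44)*D(-F(0), 7) = (1 + 44)*((-25 - (-6)*(-4))/(2*(5 - 1*(-4)))) = 45*((-25 - 6*4)/(2*(5 + 4))) = 45*((1/2)*(-25 - 24)/9) = 45*((1/2)*(1/9)*(-49)) = 45*(-49/18) = -245/2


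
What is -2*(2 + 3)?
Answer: -10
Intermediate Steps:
-2*(2 + 3) = -2*5 = -10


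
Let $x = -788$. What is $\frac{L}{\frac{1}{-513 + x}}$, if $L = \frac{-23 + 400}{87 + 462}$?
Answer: $- \frac{490477}{549} \approx -893.4$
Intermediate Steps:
$L = \frac{377}{549} \approx 0.6867$
$\frac{L}{\frac{1}{-513 + x}} = \frac{377}{549 \frac{1}{-513 - 788}} = \frac{377}{549 \frac{1}{-1301}} = \frac{377}{549 \left(- \frac{1}{1301}\right)} = \frac{377}{549} \left(-1301\right) = - \frac{490477}{549}$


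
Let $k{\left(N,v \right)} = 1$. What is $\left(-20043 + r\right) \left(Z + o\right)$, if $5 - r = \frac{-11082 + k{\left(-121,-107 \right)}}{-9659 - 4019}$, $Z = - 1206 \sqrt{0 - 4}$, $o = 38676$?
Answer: $- \frac{757195537230}{977} + \frac{47221937010 i}{977} \approx -7.7502 \cdot 10^{8} + 4.8334 \cdot 10^{7} i$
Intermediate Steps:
$Z = - 2412 i$ ($Z = - 1206 \sqrt{-4} = - 1206 \cdot 2 i = - 2412 i \approx - 2412.0 i$)
$r = \frac{8187}{1954}$ ($r = 5 - \frac{-11082 + 1}{-9659 - 4019} = 5 - - \frac{11081}{-13678} = 5 - \left(-11081\right) \left(- \frac{1}{13678}\right) = 5 - \frac{1583}{1954} = \frac{8187}{1954} \approx 4.1899$)
$\left(-20043 + r\right) \left(Z + o\right) = \left(-20043 + \frac{8187}{1954}\right) \left(- 2412 i + 38676\right) = - \frac{39155835 \left(38676 - 2412 i\right)}{1954} = - \frac{757195537230}{977} + \frac{47221937010 i}{977}$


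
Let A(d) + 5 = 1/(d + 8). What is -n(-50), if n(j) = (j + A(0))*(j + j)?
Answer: -10975/2 ≈ -5487.5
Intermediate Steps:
A(d) = -5 + 1/(8 + d) (A(d) = -5 + 1/(d + 8) = -5 + 1/(8 + d))
n(j) = 2*j*(-39/8 + j) (n(j) = (j + (-39 - 5*0)/(8 + 0))*(j + j) = (j + (-39 + 0)/8)*(2*j) = (j + (⅛)*(-39))*(2*j) = (j - 39/8)*(2*j) = (-39/8 + j)*(2*j) = 2*j*(-39/8 + j))
-n(-50) = -(-50)*(-39 + 8*(-50))/4 = -(-50)*(-39 - 400)/4 = -(-50)*(-439)/4 = -1*10975/2 = -10975/2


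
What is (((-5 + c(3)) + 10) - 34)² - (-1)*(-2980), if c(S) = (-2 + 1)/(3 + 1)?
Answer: -33991/16 ≈ -2124.4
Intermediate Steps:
c(S) = -¼ (c(S) = -1/4 = -1*¼ = -¼)
(((-5 + c(3)) + 10) - 34)² - (-1)*(-2980) = (((-5 - ¼) + 10) - 34)² - (-1)*(-2980) = ((-21/4 + 10) - 34)² - 1*2980 = (19/4 - 34)² - 2980 = (-117/4)² - 2980 = 13689/16 - 2980 = -33991/16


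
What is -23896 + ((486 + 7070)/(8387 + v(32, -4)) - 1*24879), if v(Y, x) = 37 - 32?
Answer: -102328061/2098 ≈ -48774.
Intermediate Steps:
v(Y, x) = 5
-23896 + ((486 + 7070)/(8387 + v(32, -4)) - 1*24879) = -23896 + ((486 + 7070)/(8387 + 5) - 1*24879) = -23896 + (7556/8392 - 24879) = -23896 + (7556*(1/8392) - 24879) = -23896 + (1889/2098 - 24879) = -23896 - 52194253/2098 = -102328061/2098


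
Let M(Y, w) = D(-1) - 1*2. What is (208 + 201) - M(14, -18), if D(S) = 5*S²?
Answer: 406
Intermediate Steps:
M(Y, w) = 3 (M(Y, w) = 5*(-1)² - 1*2 = 5*1 - 2 = 5 - 2 = 3)
(208 + 201) - M(14, -18) = (208 + 201) - 1*3 = 409 - 3 = 406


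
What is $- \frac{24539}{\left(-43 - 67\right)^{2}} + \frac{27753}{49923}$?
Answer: $- \frac{296416399}{201356100} \approx -1.4721$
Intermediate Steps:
$- \frac{24539}{\left(-43 - 67\right)^{2}} + \frac{27753}{49923} = - \frac{24539}{\left(-110\right)^{2}} + 27753 \cdot \frac{1}{49923} = - \frac{24539}{12100} + \frac{9251}{16641} = - \frac{296416399}{201356100}$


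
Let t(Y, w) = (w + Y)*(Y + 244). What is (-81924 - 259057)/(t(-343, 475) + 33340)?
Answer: -340981/20272 ≈ -16.820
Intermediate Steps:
t(Y, w) = (244 + Y)*(Y + w) (t(Y, w) = (Y + w)*(244 + Y) = (244 + Y)*(Y + w))
(-81924 - 259057)/(t(-343, 475) + 33340) = (-81924 - 259057)/(((-343)² + 244*(-343) + 244*475 - 343*475) + 33340) = -340981/((117649 - 83692 + 115900 - 162925) + 33340) = -340981/(-13068 + 33340) = -340981/20272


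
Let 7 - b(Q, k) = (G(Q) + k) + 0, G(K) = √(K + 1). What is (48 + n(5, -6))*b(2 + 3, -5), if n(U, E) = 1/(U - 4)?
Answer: 588 - 49*√6 ≈ 467.98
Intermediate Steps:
G(K) = √(1 + K)
n(U, E) = 1/(-4 + U)
b(Q, k) = 7 - k - √(1 + Q) (b(Q, k) = 7 - ((√(1 + Q) + k) + 0) = 7 - ((k + √(1 + Q)) + 0) = 7 - (k + √(1 + Q)) = 7 + (-k - √(1 + Q)) = 7 - k - √(1 + Q))
(48 + n(5, -6))*b(2 + 3, -5) = (48 + 1/(-4 + 5))*(7 - 1*(-5) - √(1 + (2 + 3))) = (48 + 1/1)*(7 + 5 - √(1 + 5)) = (48 + 1)*(7 + 5 - √6) = 49*(12 - √6) = 588 - 49*√6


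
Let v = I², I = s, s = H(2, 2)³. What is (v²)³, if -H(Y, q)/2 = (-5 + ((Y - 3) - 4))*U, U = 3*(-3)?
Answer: 1548139828427760582529495524831238344488779776000000000000000000000000000000000000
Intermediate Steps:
U = -9
H(Y, q) = -216 + 18*Y (H(Y, q) = -2*(-5 + ((Y - 3) - 4))*(-9) = -2*(-5 + ((-3 + Y) - 4))*(-9) = -2*(-5 + (-7 + Y))*(-9) = -2*(-12 + Y)*(-9) = -2*(108 - 9*Y) = -216 + 18*Y)
s = -5832000 (s = (-216 + 18*2)³ = (-216 + 36)³ = (-180)³ = -5832000)
I = -5832000
v = 34012224000000 (v = (-5832000)² = 34012224000000)
(v²)³ = (34012224000000²)³ = 1156831381426176000000000000³ = 1548139828427760582529495524831238344488779776000000000000000000000000000000000000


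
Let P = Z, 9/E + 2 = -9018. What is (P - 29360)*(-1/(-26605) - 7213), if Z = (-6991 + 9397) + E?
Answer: 1060367221915134/5454025 ≈ 1.9442e+8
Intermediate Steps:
E = -9/9020 (E = 9/(-2 - 9018) = 9/(-9020) = 9*(-1/9020) = -9/9020 ≈ -0.00099778)
Z = 21702111/9020 (Z = (-6991 + 9397) - 9/9020 = 2406 - 9/9020 = 21702111/9020 ≈ 2406.0)
P = 21702111/9020 ≈ 2406.0
(P - 29360)*(-1/(-26605) - 7213) = (21702111/9020 - 29360)*(-1/(-26605) - 7213) = -243125089*(-1*(-1/26605) - 7213)/9020 = -243125089*(1/26605 - 7213)/9020 = -243125089/9020*(-191901864/26605) = 1060367221915134/5454025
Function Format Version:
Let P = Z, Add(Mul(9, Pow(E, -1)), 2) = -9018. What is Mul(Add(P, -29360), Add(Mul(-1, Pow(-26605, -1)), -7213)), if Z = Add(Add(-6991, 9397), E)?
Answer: Rational(1060367221915134, 5454025) ≈ 1.9442e+8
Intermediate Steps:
E = Rational(-9, 9020) (E = Mul(9, Pow(Add(-2, -9018), -1)) = Mul(9, Pow(-9020, -1)) = Mul(9, Rational(-1, 9020)) = Rational(-9, 9020) ≈ -0.00099778)
Z = Rational(21702111, 9020) (Z = Add(Add(-6991, 9397), Rational(-9, 9020)) = Add(2406, Rational(-9, 9020)) = Rational(21702111, 9020) ≈ 2406.0)
P = Rational(21702111, 9020) ≈ 2406.0
Mul(Add(P, -29360), Add(Mul(-1, Pow(-26605, -1)), -7213)) = Mul(Add(Rational(21702111, 9020), -29360), Add(Mul(-1, Pow(-26605, -1)), -7213)) = Mul(Rational(-243125089, 9020), Add(Mul(-1, Rational(-1, 26605)), -7213)) = Mul(Rational(-243125089, 9020), Add(Rational(1, 26605), -7213)) = Mul(Rational(-243125089, 9020), Rational(-191901864, 26605)) = Rational(1060367221915134, 5454025)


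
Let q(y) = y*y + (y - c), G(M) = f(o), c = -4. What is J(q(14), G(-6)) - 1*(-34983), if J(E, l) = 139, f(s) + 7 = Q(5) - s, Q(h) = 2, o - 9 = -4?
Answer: 35122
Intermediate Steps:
o = 5 (o = 9 - 4 = 5)
f(s) = -5 - s (f(s) = -7 + (2 - s) = -5 - s)
G(M) = -10 (G(M) = -5 - 1*5 = -5 - 5 = -10)
q(y) = 4 + y + y² (q(y) = y*y + (y - 1*(-4)) = y² + (y + 4) = y² + (4 + y) = 4 + y + y²)
J(q(14), G(-6)) - 1*(-34983) = 139 - 1*(-34983) = 139 + 34983 = 35122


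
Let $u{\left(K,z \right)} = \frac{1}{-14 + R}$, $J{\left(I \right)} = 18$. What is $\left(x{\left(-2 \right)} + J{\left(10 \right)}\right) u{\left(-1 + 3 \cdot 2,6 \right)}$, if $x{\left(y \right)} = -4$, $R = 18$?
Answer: $\frac{7}{2} \approx 3.5$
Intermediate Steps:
$u{\left(K,z \right)} = \frac{1}{4}$ ($u{\left(K,z \right)} = \frac{1}{-14 + 18} = \frac{1}{4}$)
$\left(x{\left(-2 \right)} + J{\left(10 \right)}\right) u{\left(-1 + 3 \cdot 2,6 \right)} = \left(-4 + 18\right) \frac{1}{4} = 14 \cdot \frac{1}{4} = \frac{7}{2}$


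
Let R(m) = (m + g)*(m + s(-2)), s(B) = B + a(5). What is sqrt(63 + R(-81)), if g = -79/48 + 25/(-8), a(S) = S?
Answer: 5*sqrt(4322)/4 ≈ 82.177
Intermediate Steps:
g = -229/48 (g = -79*1/48 + 25*(-1/8) = -79/48 - 25/8 = -229/48 ≈ -4.7708)
s(B) = 5 + B (s(B) = B + 5 = 5 + B)
R(m) = (3 + m)*(-229/48 + m) (R(m) = (m - 229/48)*(m + (5 - 2)) = (-229/48 + m)*(m + 3) = (-229/48 + m)*(3 + m) = (3 + m)*(-229/48 + m))
sqrt(63 + R(-81)) = sqrt(63 + (-229/16 + (-81)**2 - 85/48*(-81))) = sqrt(63 + (-229/16 + 6561 + 2295/16)) = sqrt(63 + 53521/8) = sqrt(54025/8) = 5*sqrt(4322)/4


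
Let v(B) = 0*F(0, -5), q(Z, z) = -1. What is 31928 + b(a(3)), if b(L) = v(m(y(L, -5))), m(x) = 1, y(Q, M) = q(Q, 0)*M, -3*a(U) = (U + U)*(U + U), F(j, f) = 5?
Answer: 31928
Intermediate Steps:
a(U) = -4*U²/3 (a(U) = -(U + U)*(U + U)/3 = -2*U*2*U/3 = -4*U²/3)
y(Q, M) = -M
v(B) = 0 (v(B) = 0*5 = 0)
b(L) = 0
31928 + b(a(3)) = 31928 + 0 = 31928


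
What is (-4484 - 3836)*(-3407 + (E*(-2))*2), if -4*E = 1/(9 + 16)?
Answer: 141729536/5 ≈ 2.8346e+7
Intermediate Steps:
E = -1/100 (E = -1/(4*(9 + 16)) = -¼/25 = -¼*1/25 = -1/100 ≈ -0.010000)
(-4484 - 3836)*(-3407 + (E*(-2))*2) = (-4484 - 3836)*(-3407 - 1/100*(-2)*2) = -8320*(-3407 + (1/50)*2) = -8320*(-3407 + 1/25) = -8320*(-85174/25) = 141729536/5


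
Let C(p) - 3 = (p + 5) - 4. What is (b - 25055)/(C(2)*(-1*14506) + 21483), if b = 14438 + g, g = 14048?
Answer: -3431/65553 ≈ -0.052339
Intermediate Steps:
b = 28486 (b = 14438 + 14048 = 28486)
C(p) = 4 + p (C(p) = 3 + ((p + 5) - 4) = 3 + ((5 + p) - 4) = 3 + (1 + p) = 4 + p)
(b - 25055)/(C(2)*(-1*14506) + 21483) = (28486 - 25055)/((4 + 2)*(-1*14506) + 21483) = 3431/(6*(-14506) + 21483) = 3431/(-87036 + 21483) = 3431/(-65553) = 3431*(-1/65553) = -3431/65553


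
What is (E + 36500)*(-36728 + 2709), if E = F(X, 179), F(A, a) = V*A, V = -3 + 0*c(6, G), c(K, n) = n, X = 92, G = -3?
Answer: -1232304256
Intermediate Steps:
V = -3 (V = -3 + 0*(-3) = -3 + 0 = -3)
F(A, a) = -3*A
E = -276 (E = -3*92 = -276)
(E + 36500)*(-36728 + 2709) = (-276 + 36500)*(-36728 + 2709) = 36224*(-34019) = -1232304256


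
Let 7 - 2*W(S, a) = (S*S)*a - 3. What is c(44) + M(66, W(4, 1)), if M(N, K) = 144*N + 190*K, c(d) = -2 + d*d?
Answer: 10868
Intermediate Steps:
W(S, a) = 5 - a*S²/2 (W(S, a) = 7/2 - ((S*S)*a - 3)/2 = 7/2 - (S²*a - 3)/2 = 7/2 - (a*S² - 3)/2 = 7/2 - (-3 + a*S²)/2 = 7/2 + (3/2 - a*S²/2) = 5 - a*S²/2)
c(d) = -2 + d²
c(44) + M(66, W(4, 1)) = (-2 + 44²) + (144*66 + 190*(5 - ½*1*4²)) = (-2 + 1936) + (9504 + 190*(5 - ½*1*16)) = 1934 + (9504 + 190*(5 - 8)) = 1934 + (9504 + 190*(-3)) = 1934 + (9504 - 570) = 1934 + 8934 = 10868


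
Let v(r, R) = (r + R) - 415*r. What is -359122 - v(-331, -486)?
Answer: -495670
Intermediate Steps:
v(r, R) = R - 414*r (v(r, R) = (R + r) - 415*r = R - 414*r)
-359122 - v(-331, -486) = -359122 - (-486 - 414*(-331)) = -359122 - (-486 + 137034) = -359122 - 1*136548 = -359122 - 136548 = -495670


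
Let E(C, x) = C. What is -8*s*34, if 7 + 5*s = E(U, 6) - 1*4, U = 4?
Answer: 1904/5 ≈ 380.80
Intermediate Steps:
s = -7/5 (s = -7/5 + (4 - 1*4)/5 = -7/5 + (4 - 4)/5 = -7/5 + (⅕)*0 = -7/5 + 0 = -7/5 ≈ -1.4000)
-8*s*34 = -8*(-7/5)*34 = (56/5)*34 = 1904/5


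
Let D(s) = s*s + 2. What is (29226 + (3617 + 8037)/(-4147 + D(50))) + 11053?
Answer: 66247301/1645 ≈ 40272.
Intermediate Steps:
D(s) = 2 + s² (D(s) = s² + 2 = 2 + s²)
(29226 + (3617 + 8037)/(-4147 + D(50))) + 11053 = (29226 + (3617 + 8037)/(-4147 + (2 + 50²))) + 11053 = (29226 + 11654/(-4147 + (2 + 2500))) + 11053 = (29226 + 11654/(-4147 + 2502)) + 11053 = (29226 + 11654/(-1645)) + 11053 = (29226 + 11654*(-1/1645)) + 11053 = (29226 - 11654/1645) + 11053 = 48065116/1645 + 11053 = 66247301/1645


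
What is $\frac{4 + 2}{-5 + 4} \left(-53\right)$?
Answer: $318$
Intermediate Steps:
$\frac{4 + 2}{-5 + 4} \left(-53\right) = \frac{6}{-1} \left(-53\right) = 6 \left(-1\right) \left(-53\right) = \left(-6\right) \left(-53\right) = 318$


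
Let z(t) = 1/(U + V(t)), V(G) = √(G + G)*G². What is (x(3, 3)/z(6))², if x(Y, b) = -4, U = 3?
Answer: 248976 + 6912*√3 ≈ 2.6095e+5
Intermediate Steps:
V(G) = √2*G^(5/2) (V(G) = √(2*G)*G² = (√2*√G)*G² = √2*G^(5/2))
z(t) = 1/(3 + √2*t^(5/2))
(x(3, 3)/z(6))² = (-(12 + 288*√3))² = (-4*(3 + 72*√3))² = (-12 - 288*√3)²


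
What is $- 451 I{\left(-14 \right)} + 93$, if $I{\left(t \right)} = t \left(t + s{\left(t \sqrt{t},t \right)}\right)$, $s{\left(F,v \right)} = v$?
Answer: $-176699$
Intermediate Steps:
$I{\left(t \right)} = 2 t^{2}$ ($I{\left(t \right)} = t \left(t + t\right) = t 2 t = 2 t^{2}$)
$- 451 I{\left(-14 \right)} + 93 = - 451 \cdot 2 \left(-14\right)^{2} + 93 = - 451 \cdot 2 \cdot 196 + 93 = \left(-451\right) 392 + 93 = -176792 + 93 = -176699$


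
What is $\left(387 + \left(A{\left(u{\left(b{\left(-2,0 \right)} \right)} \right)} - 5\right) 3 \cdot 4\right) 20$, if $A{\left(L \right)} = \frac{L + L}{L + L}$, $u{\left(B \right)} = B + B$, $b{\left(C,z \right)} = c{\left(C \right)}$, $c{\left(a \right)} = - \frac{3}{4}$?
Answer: $6780$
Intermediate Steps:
$c{\left(a \right)} = - \frac{3}{4}$ ($c{\left(a \right)} = \left(-3\right) \frac{1}{4} = - \frac{3}{4}$)
$b{\left(C,z \right)} = - \frac{3}{4}$
$u{\left(B \right)} = 2 B$
$A{\left(L \right)} = 1$ ($A{\left(L \right)} = \frac{2 L}{2 L} = 2 L \frac{1}{2 L} = 1$)
$\left(387 + \left(A{\left(u{\left(b{\left(-2,0 \right)} \right)} \right)} - 5\right) 3 \cdot 4\right) 20 = \left(387 + \left(1 - 5\right) 3 \cdot 4\right) 20 = \left(387 + \left(-4\right) 3 \cdot 4\right) 20 = \left(387 - 48\right) 20 = 339 \cdot 20 = 6780$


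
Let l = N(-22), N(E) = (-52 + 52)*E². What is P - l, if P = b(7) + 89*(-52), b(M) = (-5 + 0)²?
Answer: -4603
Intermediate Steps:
b(M) = 25 (b(M) = (-5)² = 25)
N(E) = 0 (N(E) = 0*E² = 0)
l = 0
P = -4603 (P = 25 + 89*(-52) = 25 - 4628 = -4603)
P - l = -4603 - 1*0 = -4603 + 0 = -4603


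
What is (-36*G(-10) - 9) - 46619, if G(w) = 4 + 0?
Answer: -46772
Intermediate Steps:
G(w) = 4
(-36*G(-10) - 9) - 46619 = (-36*4 - 9) - 46619 = (-144 - 9) - 46619 = -153 - 46619 = -46772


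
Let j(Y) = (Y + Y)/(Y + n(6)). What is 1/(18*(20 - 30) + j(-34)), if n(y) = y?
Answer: -7/1243 ≈ -0.0056315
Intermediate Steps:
j(Y) = 2*Y/(6 + Y) (j(Y) = (Y + Y)/(Y + 6) = (2*Y)/(6 + Y) = 2*Y/(6 + Y))
1/(18*(20 - 30) + j(-34)) = 1/(18*(20 - 30) + 2*(-34)/(6 - 34)) = 1/(18*(-10) + 2*(-34)/(-28)) = 1/(-180 + 2*(-34)*(-1/28)) = 1/(-180 + 17/7) = 1/(-1243/7) = -7/1243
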